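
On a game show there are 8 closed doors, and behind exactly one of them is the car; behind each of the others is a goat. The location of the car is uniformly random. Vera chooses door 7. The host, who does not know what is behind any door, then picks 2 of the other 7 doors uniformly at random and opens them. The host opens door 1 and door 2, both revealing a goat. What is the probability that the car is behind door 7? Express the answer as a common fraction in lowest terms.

Consider each possible location of the car in turn.
If it is behind either of doors 1 and 2 (prior 1/8 each): that door was opened and seen not to hold the prize — ruled out; weight (1/8)·0 = 0 each.
If it is behind any of doors 3, 4, 5, 6, 7, and 8 (prior 1/8 each): the host picks exactly this set with probability 1/21 regardless, and none is the prize; weight (1/8)·(1/21) = 1/168 each.
The weights sum to 1/28.
So P(the car behind door 7 | the host opened door 1 and door 2) = (1/168) / (1/28) = 1/6.

1/6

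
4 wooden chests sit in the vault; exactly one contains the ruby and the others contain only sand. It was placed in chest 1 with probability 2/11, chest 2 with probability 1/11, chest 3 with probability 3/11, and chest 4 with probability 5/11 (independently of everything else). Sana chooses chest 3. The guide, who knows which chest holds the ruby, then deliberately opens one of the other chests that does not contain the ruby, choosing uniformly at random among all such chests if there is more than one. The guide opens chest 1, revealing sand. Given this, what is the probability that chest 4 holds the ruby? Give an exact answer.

Apply Bayes' rule, conditioning on where the ruby actually is.
If it is in chest 1 (prior 2/11): the guide opened chest 1, so this case is ruled out; weight (2/11)·0 = 0.
If it is in chest 2 (prior 1/11): the guide has 2 equally likely choices, so probability 1/2; weight (1/11)·(1/2) = 1/22.
If it is in chest 3 (prior 3/11): the guide has 3 equally likely choices, so probability 1/3; weight (3/11)·(1/3) = 1/11.
If it is in chest 4 (prior 5/11): the guide has 2 equally likely choices, so probability 1/2; weight (5/11)·(1/2) = 5/22.
The weights sum to 4/11.
So P(the ruby in chest 4 | the guide opened chest 1) = (5/22) / (4/11) = 5/8.

5/8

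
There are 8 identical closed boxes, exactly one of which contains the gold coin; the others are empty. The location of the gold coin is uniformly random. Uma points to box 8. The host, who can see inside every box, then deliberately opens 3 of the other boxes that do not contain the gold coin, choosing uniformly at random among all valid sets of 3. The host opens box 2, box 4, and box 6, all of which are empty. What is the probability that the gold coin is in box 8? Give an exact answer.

1/8

Apply Bayes' rule, conditioning on where the gold coin actually is.
If it is in any of boxes 1, 3, 5, and 7 (prior 1/8 each): the host has 20 equally likely choices, so probability 1/20; weight (1/8)·(1/20) = 1/160 each.
If it is in any of boxes 2, 4, and 6 (prior 1/8 each): that box was opened and seen not to hold the prize — ruled out; weight (1/8)·0 = 0 each.
If it is in box 8 (prior 1/8): the host has 35 equally likely choices, so probability 1/35; weight (1/8)·(1/35) = 1/280.
The weights sum to 1/35.
So P(the gold coin in box 8 | the host opened box 2, box 4, and box 6) = (1/280) / (1/35) = 1/8.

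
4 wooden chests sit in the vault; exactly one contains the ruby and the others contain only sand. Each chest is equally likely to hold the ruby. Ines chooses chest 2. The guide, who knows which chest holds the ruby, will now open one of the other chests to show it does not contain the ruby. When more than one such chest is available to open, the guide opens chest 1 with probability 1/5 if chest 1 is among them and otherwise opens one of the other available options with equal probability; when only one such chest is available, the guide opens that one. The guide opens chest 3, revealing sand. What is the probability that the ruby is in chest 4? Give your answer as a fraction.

Consider each possible location of the ruby in turn.
If it is in chest 1 (prior 1/4): chest 1 holds the prize so is unavailable; the guide chooses uniformly among the 2 others, probability 1/2; weight (1/4)·(1/2) = 1/8.
If it is in chest 2 (prior 1/4): chest 1 is available but not opened; chest 3 gets probability (1 − 1/5)/2 = 2/5; weight (1/4)·(2/5) = 1/10.
If it is in chest 3 (prior 1/4): the guide opened chest 3, so this case is ruled out; weight (1/4)·0 = 0.
If it is in chest 4 (prior 1/4): chest 1 is available but not opened, probability 4/5; weight (1/4)·(4/5) = 1/5.
The weights sum to 17/40.
So P(the ruby in chest 4 | the guide opened chest 3) = (1/5) / (17/40) = 8/17.

8/17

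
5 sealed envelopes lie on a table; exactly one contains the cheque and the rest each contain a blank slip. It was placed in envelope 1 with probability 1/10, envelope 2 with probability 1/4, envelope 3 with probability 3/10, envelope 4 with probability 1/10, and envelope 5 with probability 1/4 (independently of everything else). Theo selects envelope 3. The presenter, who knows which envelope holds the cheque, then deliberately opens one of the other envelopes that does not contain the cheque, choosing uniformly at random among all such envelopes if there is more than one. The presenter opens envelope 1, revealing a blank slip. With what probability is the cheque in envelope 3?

Apply Bayes' rule, conditioning on where the cheque actually is.
If it is in envelope 1 (prior 1/10): the presenter opened envelope 1, so this case is ruled out; weight (1/10)·0 = 0.
If it is in either of envelopes 2 and 5 (prior 1/4 each): the presenter has 3 equally likely choices, so probability 1/3; weight (1/4)·(1/3) = 1/12 each.
If it is in envelope 3 (prior 3/10): the presenter has 4 equally likely choices, so probability 1/4; weight (3/10)·(1/4) = 3/40.
If it is in envelope 4 (prior 1/10): the presenter has 3 equally likely choices, so probability 1/3; weight (1/10)·(1/3) = 1/30.
The weights sum to 11/40.
So P(the cheque in envelope 3 | the presenter opened envelope 1) = (3/40) / (11/40) = 3/11.

3/11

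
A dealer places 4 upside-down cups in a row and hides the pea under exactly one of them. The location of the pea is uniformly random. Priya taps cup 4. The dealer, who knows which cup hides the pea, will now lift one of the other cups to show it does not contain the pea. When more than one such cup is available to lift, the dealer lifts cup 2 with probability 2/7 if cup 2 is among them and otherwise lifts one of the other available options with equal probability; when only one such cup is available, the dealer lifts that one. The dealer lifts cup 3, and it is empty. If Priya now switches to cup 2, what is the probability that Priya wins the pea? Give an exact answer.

Condition on the true location of the pea.
If it is under cup 1 (prior 1/4): cup 2 is available but not opened, probability 5/7; weight (1/4)·(5/7) = 5/28.
If it is under cup 2 (prior 1/4): cup 2 holds the prize so is unavailable; the dealer chooses uniformly among the 2 others, probability 1/2; weight (1/4)·(1/2) = 1/8.
If it is under cup 3 (prior 1/4): the dealer opened cup 3, so this case is ruled out; weight (1/4)·0 = 0.
If it is under cup 4 (prior 1/4): cup 2 is available but not opened; cup 3 gets probability (1 − 2/7)/2 = 5/14; weight (1/4)·(5/14) = 5/56.
The weights sum to 11/28.
So P(the pea under cup 2 | the dealer opened cup 3) = (1/8) / (11/28) = 7/22.

7/22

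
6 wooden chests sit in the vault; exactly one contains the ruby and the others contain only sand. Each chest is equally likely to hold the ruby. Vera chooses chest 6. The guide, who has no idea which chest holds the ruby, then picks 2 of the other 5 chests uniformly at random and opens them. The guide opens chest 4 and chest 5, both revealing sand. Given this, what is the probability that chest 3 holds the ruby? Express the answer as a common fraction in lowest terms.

Apply Bayes' rule, conditioning on where the ruby actually is.
If it is in any of chests 1, 2, 3, and 6 (prior 1/6 each): the guide picks exactly this set with probability 1/10 regardless, and none is the prize; weight (1/6)·(1/10) = 1/60 each.
If it is in either of chests 4 and 5 (prior 1/6 each): that chest was opened and seen not to hold the prize — ruled out; weight (1/6)·0 = 0 each.
The weights sum to 1/15.
So P(the ruby in chest 3 | the guide opened chest 4 and chest 5) = (1/60) / (1/15) = 1/4.

1/4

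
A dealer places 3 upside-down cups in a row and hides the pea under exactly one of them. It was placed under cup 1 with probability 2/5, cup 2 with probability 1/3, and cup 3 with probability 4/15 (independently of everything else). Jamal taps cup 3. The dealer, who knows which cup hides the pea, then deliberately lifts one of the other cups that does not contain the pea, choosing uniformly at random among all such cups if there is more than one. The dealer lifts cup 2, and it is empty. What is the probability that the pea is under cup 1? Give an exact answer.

3/4

Apply Bayes' rule, conditioning on where the pea actually is.
If it is under cup 1 (prior 2/5): the dealer has no choice, probability 1; weight (2/5)·1 = 2/5.
If it is under cup 2 (prior 1/3): the dealer opened cup 2, so this case is ruled out; weight (1/3)·0 = 0.
If it is under cup 3 (prior 4/15): the dealer has 2 equally likely choices, so probability 1/2; weight (4/15)·(1/2) = 2/15.
The weights sum to 8/15.
So P(the pea under cup 1 | the dealer opened cup 2) = (2/5) / (8/15) = 3/4.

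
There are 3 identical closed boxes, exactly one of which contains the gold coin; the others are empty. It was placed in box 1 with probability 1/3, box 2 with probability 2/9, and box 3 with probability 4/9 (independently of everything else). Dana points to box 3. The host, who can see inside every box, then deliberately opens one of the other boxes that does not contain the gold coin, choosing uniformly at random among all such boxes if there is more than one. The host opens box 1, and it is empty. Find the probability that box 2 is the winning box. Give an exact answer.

1/2

Consider each possible location of the gold coin in turn.
If it is in box 1 (prior 1/3): the host opened box 1, so this case is ruled out; weight (1/3)·0 = 0.
If it is in box 2 (prior 2/9): the host has no choice, probability 1; weight (2/9)·1 = 2/9.
If it is in box 3 (prior 4/9): the host has 2 equally likely choices, so probability 1/2; weight (4/9)·(1/2) = 2/9.
The weights sum to 4/9.
So P(the gold coin in box 2 | the host opened box 1) = (2/9) / (4/9) = 1/2.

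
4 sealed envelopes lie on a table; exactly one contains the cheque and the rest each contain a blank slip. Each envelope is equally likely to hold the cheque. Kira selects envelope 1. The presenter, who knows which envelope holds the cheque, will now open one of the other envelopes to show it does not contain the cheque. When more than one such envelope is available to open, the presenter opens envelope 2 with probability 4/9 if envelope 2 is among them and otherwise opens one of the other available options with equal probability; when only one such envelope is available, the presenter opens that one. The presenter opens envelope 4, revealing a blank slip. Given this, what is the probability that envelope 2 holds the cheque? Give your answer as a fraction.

Condition on the true location of the cheque.
If it is in envelope 1 (prior 1/4): envelope 2 is available but not opened; envelope 4 gets probability (1 − 4/9)/2 = 5/18; weight (1/4)·(5/18) = 5/72.
If it is in envelope 2 (prior 1/4): envelope 2 holds the prize so is unavailable; the presenter chooses uniformly among the 2 others, probability 1/2; weight (1/4)·(1/2) = 1/8.
If it is in envelope 3 (prior 1/4): envelope 2 is available but not opened, probability 5/9; weight (1/4)·(5/9) = 5/36.
If it is in envelope 4 (prior 1/4): the presenter opened envelope 4, so this case is ruled out; weight (1/4)·0 = 0.
The weights sum to 1/3.
So P(the cheque in envelope 2 | the presenter opened envelope 4) = (1/8) / (1/3) = 3/8.

3/8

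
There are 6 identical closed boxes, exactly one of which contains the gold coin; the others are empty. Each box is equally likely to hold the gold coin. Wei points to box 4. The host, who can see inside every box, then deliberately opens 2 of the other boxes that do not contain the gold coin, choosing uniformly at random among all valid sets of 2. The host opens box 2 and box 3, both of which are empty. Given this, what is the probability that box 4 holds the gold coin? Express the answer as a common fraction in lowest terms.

Condition on the true location of the gold coin.
If it is in any of boxes 1, 5, and 6 (prior 1/6 each): the host has 6 equally likely choices, so probability 1/6; weight (1/6)·(1/6) = 1/36 each.
If it is in either of boxes 2 and 3 (prior 1/6 each): that box was opened and seen not to hold the prize — ruled out; weight (1/6)·0 = 0 each.
If it is in box 4 (prior 1/6): the host has 10 equally likely choices, so probability 1/10; weight (1/6)·(1/10) = 1/60.
The weights sum to 1/10.
So P(the gold coin in box 4 | the host opened box 2 and box 3) = (1/60) / (1/10) = 1/6.

1/6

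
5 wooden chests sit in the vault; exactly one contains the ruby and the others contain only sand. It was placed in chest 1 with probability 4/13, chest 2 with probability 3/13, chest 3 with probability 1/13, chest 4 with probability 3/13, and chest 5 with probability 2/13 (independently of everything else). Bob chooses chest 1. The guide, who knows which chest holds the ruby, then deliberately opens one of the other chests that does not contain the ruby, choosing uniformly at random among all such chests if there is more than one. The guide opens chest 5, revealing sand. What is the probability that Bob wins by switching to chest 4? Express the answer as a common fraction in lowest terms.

3/10

Apply Bayes' rule, conditioning on where the ruby actually is.
If it is in chest 1 (prior 4/13): the guide has 4 equally likely choices, so probability 1/4; weight (4/13)·(1/4) = 1/13.
If it is in either of chests 2 and 4 (prior 3/13 each): the guide has 3 equally likely choices, so probability 1/3; weight (3/13)·(1/3) = 1/13 each.
If it is in chest 3 (prior 1/13): the guide has 3 equally likely choices, so probability 1/3; weight (1/13)·(1/3) = 1/39.
If it is in chest 5 (prior 2/13): the guide opened chest 5, so this case is ruled out; weight (2/13)·0 = 0.
The weights sum to 10/39.
So P(the ruby in chest 4 | the guide opened chest 5) = (1/13) / (10/39) = 3/10.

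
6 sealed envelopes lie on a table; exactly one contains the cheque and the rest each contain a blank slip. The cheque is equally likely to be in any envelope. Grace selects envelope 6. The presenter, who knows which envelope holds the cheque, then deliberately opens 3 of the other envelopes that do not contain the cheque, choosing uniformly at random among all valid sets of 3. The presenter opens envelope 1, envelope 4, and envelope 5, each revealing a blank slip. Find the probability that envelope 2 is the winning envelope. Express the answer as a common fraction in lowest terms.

5/12

Apply Bayes' rule, conditioning on where the cheque actually is.
If it is in any of envelopes 1, 4, and 5 (prior 1/6 each): that envelope was opened and seen not to hold the prize — ruled out; weight (1/6)·0 = 0 each.
If it is in either of envelopes 2 and 3 (prior 1/6 each): the presenter has 4 equally likely choices, so probability 1/4; weight (1/6)·(1/4) = 1/24 each.
If it is in envelope 6 (prior 1/6): the presenter has 10 equally likely choices, so probability 1/10; weight (1/6)·(1/10) = 1/60.
The weights sum to 1/10.
So P(the cheque in envelope 2 | the presenter opened envelope 1, envelope 4, and envelope 5) = (1/24) / (1/10) = 5/12.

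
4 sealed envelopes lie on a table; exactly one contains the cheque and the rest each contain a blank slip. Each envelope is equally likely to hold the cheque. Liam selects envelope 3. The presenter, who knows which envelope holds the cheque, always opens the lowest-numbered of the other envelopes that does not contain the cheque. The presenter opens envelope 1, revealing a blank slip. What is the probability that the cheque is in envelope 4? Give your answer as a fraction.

1/3

Apply Bayes' rule, conditioning on where the cheque actually is.
If it is in envelope 1 (prior 1/4): the presenter opened envelope 1, so this case is ruled out; weight (1/4)·0 = 0.
If it is in any of envelopes 2, 3, and 4 (prior 1/4 each): envelope 1 is the lowest-numbered option available, probability 1; weight (1/4)·1 = 1/4 each.
The weights sum to 3/4.
So P(the cheque in envelope 4 | the presenter opened envelope 1) = (1/4) / (3/4) = 1/3.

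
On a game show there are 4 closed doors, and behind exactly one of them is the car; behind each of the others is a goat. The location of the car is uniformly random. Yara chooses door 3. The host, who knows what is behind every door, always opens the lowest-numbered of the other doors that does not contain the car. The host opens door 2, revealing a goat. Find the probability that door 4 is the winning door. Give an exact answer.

Apply Bayes' rule, conditioning on where the car actually is.
If it is behind door 1 (prior 1/4): door 2 is the lowest-numbered option available, probability 1; weight (1/4)·1 = 1/4.
If it is behind door 2 (prior 1/4): the host opened door 2, so this case is ruled out; weight (1/4)·0 = 0.
If it is behind either of doors 3 and 4 (prior 1/4 each): the host would have opened door 1 instead, probability 0; weight (1/4)·0 = 0 each.
The weights sum to 1/4.
So P(the car behind door 4 | the host opened door 2) = 0 / (1/4) = 0.

0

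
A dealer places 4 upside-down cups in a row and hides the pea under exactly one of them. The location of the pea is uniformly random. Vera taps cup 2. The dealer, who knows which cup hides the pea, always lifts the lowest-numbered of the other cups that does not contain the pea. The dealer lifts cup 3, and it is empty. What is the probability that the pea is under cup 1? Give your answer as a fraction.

Consider each possible location of the pea in turn.
If it is under cup 1 (prior 1/4): cup 3 is the lowest-numbered option available, probability 1; weight (1/4)·1 = 1/4.
If it is under either of cups 2 and 4 (prior 1/4 each): the dealer would have opened cup 1 instead, probability 0; weight (1/4)·0 = 0 each.
If it is under cup 3 (prior 1/4): the dealer opened cup 3, so this case is ruled out; weight (1/4)·0 = 0.
The weights sum to 1/4.
So P(the pea under cup 1 | the dealer opened cup 3) = (1/4) / (1/4) = 1.

1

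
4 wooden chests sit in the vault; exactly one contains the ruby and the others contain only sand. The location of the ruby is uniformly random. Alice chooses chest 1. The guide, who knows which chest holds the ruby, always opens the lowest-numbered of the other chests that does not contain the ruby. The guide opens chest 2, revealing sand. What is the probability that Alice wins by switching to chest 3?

1/3

Consider each possible location of the ruby in turn.
If it is in any of chests 1, 3, and 4 (prior 1/4 each): chest 2 is the lowest-numbered option available, probability 1; weight (1/4)·1 = 1/4 each.
If it is in chest 2 (prior 1/4): the guide opened chest 2, so this case is ruled out; weight (1/4)·0 = 0.
The weights sum to 3/4.
So P(the ruby in chest 3 | the guide opened chest 2) = (1/4) / (3/4) = 1/3.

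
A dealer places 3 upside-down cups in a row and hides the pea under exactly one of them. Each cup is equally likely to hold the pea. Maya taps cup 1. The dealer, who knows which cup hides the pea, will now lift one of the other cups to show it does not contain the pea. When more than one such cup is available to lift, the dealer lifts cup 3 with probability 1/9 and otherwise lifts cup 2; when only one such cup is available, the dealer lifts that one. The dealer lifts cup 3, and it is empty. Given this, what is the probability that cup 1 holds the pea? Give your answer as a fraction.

1/10

Condition on the true location of the pea.
If it is under cup 1 (prior 1/3): cup 3 is available, opened with probability 1/9; weight (1/3)·(1/9) = 1/27.
If it is under cup 2 (prior 1/3): only cup 3 is available, probability 1; weight (1/3)·1 = 1/3.
If it is under cup 3 (prior 1/3): the dealer opened cup 3, so this case is ruled out; weight (1/3)·0 = 0.
The weights sum to 10/27.
So P(the pea under cup 1 | the dealer opened cup 3) = (1/27) / (10/27) = 1/10.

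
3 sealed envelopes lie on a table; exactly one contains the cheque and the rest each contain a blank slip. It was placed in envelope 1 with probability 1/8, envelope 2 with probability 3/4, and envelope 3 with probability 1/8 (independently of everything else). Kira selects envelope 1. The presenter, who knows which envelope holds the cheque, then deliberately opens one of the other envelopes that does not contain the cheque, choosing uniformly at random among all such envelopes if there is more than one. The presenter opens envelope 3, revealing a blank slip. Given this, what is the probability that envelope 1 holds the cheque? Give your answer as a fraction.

1/13

Consider each possible location of the cheque in turn.
If it is in envelope 1 (prior 1/8): the presenter has 2 equally likely choices, so probability 1/2; weight (1/8)·(1/2) = 1/16.
If it is in envelope 2 (prior 3/4): the presenter has no choice, probability 1; weight (3/4)·1 = 3/4.
If it is in envelope 3 (prior 1/8): the presenter opened envelope 3, so this case is ruled out; weight (1/8)·0 = 0.
The weights sum to 13/16.
So P(the cheque in envelope 1 | the presenter opened envelope 3) = (1/16) / (13/16) = 1/13.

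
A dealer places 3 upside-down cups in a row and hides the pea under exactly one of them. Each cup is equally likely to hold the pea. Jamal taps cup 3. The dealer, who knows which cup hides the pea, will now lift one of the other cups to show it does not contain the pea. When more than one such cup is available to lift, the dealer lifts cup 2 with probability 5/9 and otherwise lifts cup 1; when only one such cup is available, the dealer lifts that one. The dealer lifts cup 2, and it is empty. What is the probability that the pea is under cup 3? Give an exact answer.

Apply Bayes' rule, conditioning on where the pea actually is.
If it is under cup 1 (prior 1/3): only cup 2 is available, probability 1; weight (1/3)·1 = 1/3.
If it is under cup 2 (prior 1/3): the dealer opened cup 2, so this case is ruled out; weight (1/3)·0 = 0.
If it is under cup 3 (prior 1/3): cup 2 is available, opened with probability 5/9; weight (1/3)·(5/9) = 5/27.
The weights sum to 14/27.
So P(the pea under cup 3 | the dealer opened cup 2) = (5/27) / (14/27) = 5/14.

5/14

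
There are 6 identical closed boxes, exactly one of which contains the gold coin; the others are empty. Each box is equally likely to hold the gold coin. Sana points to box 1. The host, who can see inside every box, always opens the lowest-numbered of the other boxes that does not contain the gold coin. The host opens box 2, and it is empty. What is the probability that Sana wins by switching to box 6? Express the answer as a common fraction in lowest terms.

Apply Bayes' rule, conditioning on where the gold coin actually is.
If it is in any of boxes 1, 3, 4, 5, and 6 (prior 1/6 each): box 2 is the lowest-numbered option available, probability 1; weight (1/6)·1 = 1/6 each.
If it is in box 2 (prior 1/6): the host opened box 2, so this case is ruled out; weight (1/6)·0 = 0.
The weights sum to 5/6.
So P(the gold coin in box 6 | the host opened box 2) = (1/6) / (5/6) = 1/5.

1/5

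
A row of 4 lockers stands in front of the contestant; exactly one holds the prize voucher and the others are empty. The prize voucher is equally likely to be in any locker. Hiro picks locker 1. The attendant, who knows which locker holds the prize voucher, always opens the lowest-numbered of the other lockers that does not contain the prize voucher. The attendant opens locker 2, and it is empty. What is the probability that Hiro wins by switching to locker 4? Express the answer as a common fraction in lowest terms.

Apply Bayes' rule, conditioning on where the prize voucher actually is.
If it is in any of lockers 1, 3, and 4 (prior 1/4 each): locker 2 is the lowest-numbered option available, probability 1; weight (1/4)·1 = 1/4 each.
If it is in locker 2 (prior 1/4): the attendant opened locker 2, so this case is ruled out; weight (1/4)·0 = 0.
The weights sum to 3/4.
So P(the prize voucher in locker 4 | the attendant opened locker 2) = (1/4) / (3/4) = 1/3.

1/3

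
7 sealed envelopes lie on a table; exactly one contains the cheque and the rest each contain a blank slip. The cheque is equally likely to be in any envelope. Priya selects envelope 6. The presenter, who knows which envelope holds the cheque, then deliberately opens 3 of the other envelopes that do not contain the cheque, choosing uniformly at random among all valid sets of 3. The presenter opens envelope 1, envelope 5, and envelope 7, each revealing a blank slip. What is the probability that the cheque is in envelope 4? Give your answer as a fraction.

2/7

Apply Bayes' rule, conditioning on where the cheque actually is.
If it is in any of envelopes 1, 5, and 7 (prior 1/7 each): that envelope was opened and seen not to hold the prize — ruled out; weight (1/7)·0 = 0 each.
If it is in any of envelopes 2, 3, and 4 (prior 1/7 each): the presenter has 10 equally likely choices, so probability 1/10; weight (1/7)·(1/10) = 1/70 each.
If it is in envelope 6 (prior 1/7): the presenter has 20 equally likely choices, so probability 1/20; weight (1/7)·(1/20) = 1/140.
The weights sum to 1/20.
So P(the cheque in envelope 4 | the presenter opened envelope 1, envelope 5, and envelope 7) = (1/70) / (1/20) = 2/7.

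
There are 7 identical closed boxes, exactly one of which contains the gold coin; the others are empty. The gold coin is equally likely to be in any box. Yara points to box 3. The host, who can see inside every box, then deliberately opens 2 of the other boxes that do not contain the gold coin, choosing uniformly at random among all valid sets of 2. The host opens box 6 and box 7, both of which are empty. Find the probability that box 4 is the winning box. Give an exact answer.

Consider each possible location of the gold coin in turn.
If it is in any of boxes 1, 2, 4, and 5 (prior 1/7 each): the host has 10 equally likely choices, so probability 1/10; weight (1/7)·(1/10) = 1/70 each.
If it is in box 3 (prior 1/7): the host has 15 equally likely choices, so probability 1/15; weight (1/7)·(1/15) = 1/105.
If it is in either of boxes 6 and 7 (prior 1/7 each): that box was opened and seen not to hold the prize — ruled out; weight (1/7)·0 = 0 each.
The weights sum to 1/15.
So P(the gold coin in box 4 | the host opened box 6 and box 7) = (1/70) / (1/15) = 3/14.

3/14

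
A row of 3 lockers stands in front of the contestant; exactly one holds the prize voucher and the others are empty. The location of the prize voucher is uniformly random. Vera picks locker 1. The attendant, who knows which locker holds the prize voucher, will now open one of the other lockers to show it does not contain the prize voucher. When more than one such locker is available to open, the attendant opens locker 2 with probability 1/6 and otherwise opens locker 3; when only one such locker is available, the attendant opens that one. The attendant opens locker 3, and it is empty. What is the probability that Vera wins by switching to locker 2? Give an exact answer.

Consider each possible location of the prize voucher in turn.
If it is in locker 1 (prior 1/3): locker 2 is available but not opened, probability 5/6; weight (1/3)·(5/6) = 5/18.
If it is in locker 2 (prior 1/3): only locker 3 is available, probability 1; weight (1/3)·1 = 1/3.
If it is in locker 3 (prior 1/3): the attendant opened locker 3, so this case is ruled out; weight (1/3)·0 = 0.
The weights sum to 11/18.
So P(the prize voucher in locker 2 | the attendant opened locker 3) = (1/3) / (11/18) = 6/11.

6/11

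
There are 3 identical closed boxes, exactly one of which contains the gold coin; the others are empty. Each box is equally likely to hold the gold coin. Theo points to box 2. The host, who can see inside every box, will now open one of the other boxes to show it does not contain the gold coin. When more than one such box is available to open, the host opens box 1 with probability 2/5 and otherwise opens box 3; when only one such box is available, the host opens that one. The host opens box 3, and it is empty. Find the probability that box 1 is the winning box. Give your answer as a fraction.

Apply Bayes' rule, conditioning on where the gold coin actually is.
If it is in box 1 (prior 1/3): only box 3 is available, probability 1; weight (1/3)·1 = 1/3.
If it is in box 2 (prior 1/3): box 1 is available but not opened, probability 3/5; weight (1/3)·(3/5) = 1/5.
If it is in box 3 (prior 1/3): the host opened box 3, so this case is ruled out; weight (1/3)·0 = 0.
The weights sum to 8/15.
So P(the gold coin in box 1 | the host opened box 3) = (1/3) / (8/15) = 5/8.

5/8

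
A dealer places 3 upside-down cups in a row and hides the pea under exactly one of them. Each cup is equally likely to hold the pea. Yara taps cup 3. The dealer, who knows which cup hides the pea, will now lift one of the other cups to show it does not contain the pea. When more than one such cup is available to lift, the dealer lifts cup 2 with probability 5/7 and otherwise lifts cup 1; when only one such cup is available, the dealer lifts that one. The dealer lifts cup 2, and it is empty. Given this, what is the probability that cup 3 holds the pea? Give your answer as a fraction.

Consider each possible location of the pea in turn.
If it is under cup 1 (prior 1/3): only cup 2 is available, probability 1; weight (1/3)·1 = 1/3.
If it is under cup 2 (prior 1/3): the dealer opened cup 2, so this case is ruled out; weight (1/3)·0 = 0.
If it is under cup 3 (prior 1/3): cup 2 is available, opened with probability 5/7; weight (1/3)·(5/7) = 5/21.
The weights sum to 4/7.
So P(the pea under cup 3 | the dealer opened cup 2) = (5/21) / (4/7) = 5/12.

5/12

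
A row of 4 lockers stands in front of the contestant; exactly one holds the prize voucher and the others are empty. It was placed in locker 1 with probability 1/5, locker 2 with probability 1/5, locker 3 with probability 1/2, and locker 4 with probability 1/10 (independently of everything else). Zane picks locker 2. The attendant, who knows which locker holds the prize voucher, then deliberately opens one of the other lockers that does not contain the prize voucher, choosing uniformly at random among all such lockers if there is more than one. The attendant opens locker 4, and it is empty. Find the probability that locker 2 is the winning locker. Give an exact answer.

Consider each possible location of the prize voucher in turn.
If it is in locker 1 (prior 1/5): the attendant has 2 equally likely choices, so probability 1/2; weight (1/5)·(1/2) = 1/10.
If it is in locker 2 (prior 1/5): the attendant has 3 equally likely choices, so probability 1/3; weight (1/5)·(1/3) = 1/15.
If it is in locker 3 (prior 1/2): the attendant has 2 equally likely choices, so probability 1/2; weight (1/2)·(1/2) = 1/4.
If it is in locker 4 (prior 1/10): the attendant opened locker 4, so this case is ruled out; weight (1/10)·0 = 0.
The weights sum to 5/12.
So P(the prize voucher in locker 2 | the attendant opened locker 4) = (1/15) / (5/12) = 4/25.

4/25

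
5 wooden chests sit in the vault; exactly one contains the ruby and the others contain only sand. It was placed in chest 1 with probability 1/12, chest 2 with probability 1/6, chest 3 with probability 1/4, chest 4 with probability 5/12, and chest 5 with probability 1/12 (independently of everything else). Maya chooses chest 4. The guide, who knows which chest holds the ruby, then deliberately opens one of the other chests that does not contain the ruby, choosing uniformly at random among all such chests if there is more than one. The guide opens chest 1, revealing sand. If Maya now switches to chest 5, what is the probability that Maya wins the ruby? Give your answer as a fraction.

4/39

Consider each possible location of the ruby in turn.
If it is in chest 1 (prior 1/12): the guide opened chest 1, so this case is ruled out; weight (1/12)·0 = 0.
If it is in chest 2 (prior 1/6): the guide has 3 equally likely choices, so probability 1/3; weight (1/6)·(1/3) = 1/18.
If it is in chest 3 (prior 1/4): the guide has 3 equally likely choices, so probability 1/3; weight (1/4)·(1/3) = 1/12.
If it is in chest 4 (prior 5/12): the guide has 4 equally likely choices, so probability 1/4; weight (5/12)·(1/4) = 5/48.
If it is in chest 5 (prior 1/12): the guide has 3 equally likely choices, so probability 1/3; weight (1/12)·(1/3) = 1/36.
The weights sum to 13/48.
So P(the ruby in chest 5 | the guide opened chest 1) = (1/36) / (13/48) = 4/39.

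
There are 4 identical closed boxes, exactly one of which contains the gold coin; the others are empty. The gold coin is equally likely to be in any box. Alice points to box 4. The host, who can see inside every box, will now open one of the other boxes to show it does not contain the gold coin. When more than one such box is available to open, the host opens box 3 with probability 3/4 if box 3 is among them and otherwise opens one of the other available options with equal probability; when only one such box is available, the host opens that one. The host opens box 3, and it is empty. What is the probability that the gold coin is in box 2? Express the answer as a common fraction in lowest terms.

Condition on the true location of the gold coin.
If it is in any of boxes 1, 2, and 4 (prior 1/4 each): box 3 is available, opened with probability 3/4; weight (1/4)·(3/4) = 3/16 each.
If it is in box 3 (prior 1/4): the host opened box 3, so this case is ruled out; weight (1/4)·0 = 0.
The weights sum to 9/16.
So P(the gold coin in box 2 | the host opened box 3) = (3/16) / (9/16) = 1/3.

1/3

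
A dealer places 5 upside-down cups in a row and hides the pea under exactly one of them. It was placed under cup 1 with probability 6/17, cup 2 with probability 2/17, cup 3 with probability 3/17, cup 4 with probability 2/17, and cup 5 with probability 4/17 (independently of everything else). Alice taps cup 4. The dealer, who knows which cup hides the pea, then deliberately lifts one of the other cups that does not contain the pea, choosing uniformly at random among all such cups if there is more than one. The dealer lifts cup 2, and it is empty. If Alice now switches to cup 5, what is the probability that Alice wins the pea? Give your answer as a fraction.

8/29

Apply Bayes' rule, conditioning on where the pea actually is.
If it is under cup 1 (prior 6/17): the dealer has 3 equally likely choices, so probability 1/3; weight (6/17)·(1/3) = 2/17.
If it is under cup 2 (prior 2/17): the dealer opened cup 2, so this case is ruled out; weight (2/17)·0 = 0.
If it is under cup 3 (prior 3/17): the dealer has 3 equally likely choices, so probability 1/3; weight (3/17)·(1/3) = 1/17.
If it is under cup 4 (prior 2/17): the dealer has 4 equally likely choices, so probability 1/4; weight (2/17)·(1/4) = 1/34.
If it is under cup 5 (prior 4/17): the dealer has 3 equally likely choices, so probability 1/3; weight (4/17)·(1/3) = 4/51.
The weights sum to 29/102.
So P(the pea under cup 5 | the dealer opened cup 2) = (4/51) / (29/102) = 8/29.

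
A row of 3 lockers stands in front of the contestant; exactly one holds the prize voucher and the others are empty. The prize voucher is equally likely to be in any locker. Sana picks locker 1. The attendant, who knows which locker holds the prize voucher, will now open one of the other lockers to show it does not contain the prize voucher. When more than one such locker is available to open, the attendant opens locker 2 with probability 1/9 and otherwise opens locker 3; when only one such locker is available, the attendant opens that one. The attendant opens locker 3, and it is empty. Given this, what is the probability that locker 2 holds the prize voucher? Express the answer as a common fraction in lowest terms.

Apply Bayes' rule, conditioning on where the prize voucher actually is.
If it is in locker 1 (prior 1/3): locker 2 is available but not opened, probability 8/9; weight (1/3)·(8/9) = 8/27.
If it is in locker 2 (prior 1/3): only locker 3 is available, probability 1; weight (1/3)·1 = 1/3.
If it is in locker 3 (prior 1/3): the attendant opened locker 3, so this case is ruled out; weight (1/3)·0 = 0.
The weights sum to 17/27.
So P(the prize voucher in locker 2 | the attendant opened locker 3) = (1/3) / (17/27) = 9/17.

9/17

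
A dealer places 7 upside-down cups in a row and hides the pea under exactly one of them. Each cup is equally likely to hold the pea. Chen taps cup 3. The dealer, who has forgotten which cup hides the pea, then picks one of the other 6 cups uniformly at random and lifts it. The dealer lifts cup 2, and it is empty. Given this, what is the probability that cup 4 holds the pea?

1/6

Condition on the true location of the pea.
If it is under any of cups 1, 3, 4, 5, 6, and 7 (prior 1/7 each): the dealer picks cup 2 with probability 1/6 regardless, and it is not the prize; weight (1/7)·(1/6) = 1/42 each.
If it is under cup 2 (prior 1/7): the dealer opened cup 2, so this case is ruled out; weight (1/7)·0 = 0.
The weights sum to 1/7.
So P(the pea under cup 4 | the dealer opened cup 2) = (1/42) / (1/7) = 1/6.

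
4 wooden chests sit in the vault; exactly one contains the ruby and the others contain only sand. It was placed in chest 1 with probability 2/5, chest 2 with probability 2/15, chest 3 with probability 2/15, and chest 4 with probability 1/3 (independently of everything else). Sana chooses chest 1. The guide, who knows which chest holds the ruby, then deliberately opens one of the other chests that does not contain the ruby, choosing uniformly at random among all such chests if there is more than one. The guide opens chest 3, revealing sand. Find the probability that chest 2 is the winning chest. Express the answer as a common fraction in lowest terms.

Apply Bayes' rule, conditioning on where the ruby actually is.
If it is in chest 1 (prior 2/5): the guide has 3 equally likely choices, so probability 1/3; weight (2/5)·(1/3) = 2/15.
If it is in chest 2 (prior 2/15): the guide has 2 equally likely choices, so probability 1/2; weight (2/15)·(1/2) = 1/15.
If it is in chest 3 (prior 2/15): the guide opened chest 3, so this case is ruled out; weight (2/15)·0 = 0.
If it is in chest 4 (prior 1/3): the guide has 2 equally likely choices, so probability 1/2; weight (1/3)·(1/2) = 1/6.
The weights sum to 11/30.
So P(the ruby in chest 2 | the guide opened chest 3) = (1/15) / (11/30) = 2/11.

2/11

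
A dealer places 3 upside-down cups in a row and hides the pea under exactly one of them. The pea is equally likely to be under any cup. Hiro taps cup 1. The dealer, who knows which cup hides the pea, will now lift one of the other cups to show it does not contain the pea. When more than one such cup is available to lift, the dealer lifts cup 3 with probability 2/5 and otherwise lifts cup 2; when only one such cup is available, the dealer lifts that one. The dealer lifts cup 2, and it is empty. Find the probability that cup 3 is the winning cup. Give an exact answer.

5/8

Condition on the true location of the pea.
If it is under cup 1 (prior 1/3): cup 3 is available but not opened, probability 3/5; weight (1/3)·(3/5) = 1/5.
If it is under cup 2 (prior 1/3): the dealer opened cup 2, so this case is ruled out; weight (1/3)·0 = 0.
If it is under cup 3 (prior 1/3): only cup 2 is available, probability 1; weight (1/3)·1 = 1/3.
The weights sum to 8/15.
So P(the pea under cup 3 | the dealer opened cup 2) = (1/3) / (8/15) = 5/8.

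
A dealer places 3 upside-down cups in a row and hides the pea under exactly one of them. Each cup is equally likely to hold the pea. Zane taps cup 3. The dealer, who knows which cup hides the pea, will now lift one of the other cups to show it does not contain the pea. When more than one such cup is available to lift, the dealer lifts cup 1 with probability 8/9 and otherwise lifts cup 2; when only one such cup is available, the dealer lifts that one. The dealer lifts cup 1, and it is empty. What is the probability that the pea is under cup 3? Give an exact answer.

8/17

Condition on the true location of the pea.
If it is under cup 1 (prior 1/3): the dealer opened cup 1, so this case is ruled out; weight (1/3)·0 = 0.
If it is under cup 2 (prior 1/3): only cup 1 is available, probability 1; weight (1/3)·1 = 1/3.
If it is under cup 3 (prior 1/3): cup 1 is available, opened with probability 8/9; weight (1/3)·(8/9) = 8/27.
The weights sum to 17/27.
So P(the pea under cup 3 | the dealer opened cup 1) = (8/27) / (17/27) = 8/17.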